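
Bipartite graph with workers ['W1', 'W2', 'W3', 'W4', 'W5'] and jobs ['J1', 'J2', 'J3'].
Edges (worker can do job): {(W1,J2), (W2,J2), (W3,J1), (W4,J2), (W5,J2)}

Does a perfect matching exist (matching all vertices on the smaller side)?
No, maximum matching has size 2 < 3

Maximum matching has size 2, need 3 for perfect matching.
Unmatched workers: ['W4', 'W1', 'W2']
Unmatched jobs: ['J3']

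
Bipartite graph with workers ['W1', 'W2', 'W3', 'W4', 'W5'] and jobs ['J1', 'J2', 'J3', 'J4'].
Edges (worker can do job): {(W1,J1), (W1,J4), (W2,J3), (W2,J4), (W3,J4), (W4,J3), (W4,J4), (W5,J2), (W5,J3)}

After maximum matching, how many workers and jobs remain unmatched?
Unmatched: 1 workers, 0 jobs

Maximum matching size: 4
Workers: 5 total, 4 matched, 1 unmatched
Jobs: 4 total, 4 matched, 0 unmatched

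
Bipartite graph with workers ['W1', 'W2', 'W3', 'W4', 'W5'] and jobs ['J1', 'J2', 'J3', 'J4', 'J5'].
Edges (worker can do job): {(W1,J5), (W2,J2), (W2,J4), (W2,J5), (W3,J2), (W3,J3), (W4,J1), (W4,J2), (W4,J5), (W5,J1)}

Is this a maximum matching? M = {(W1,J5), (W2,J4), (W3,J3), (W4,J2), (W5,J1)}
Yes, size 5 is maximum

Proposed matching has size 5.
Maximum matching size for this graph: 5.

This is a maximum matching.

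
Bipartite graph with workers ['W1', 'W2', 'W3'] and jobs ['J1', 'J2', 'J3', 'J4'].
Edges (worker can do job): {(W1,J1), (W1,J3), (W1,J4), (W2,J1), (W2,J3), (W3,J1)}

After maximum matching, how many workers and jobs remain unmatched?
Unmatched: 0 workers, 1 jobs

Maximum matching size: 3
Workers: 3 total, 3 matched, 0 unmatched
Jobs: 4 total, 3 matched, 1 unmatched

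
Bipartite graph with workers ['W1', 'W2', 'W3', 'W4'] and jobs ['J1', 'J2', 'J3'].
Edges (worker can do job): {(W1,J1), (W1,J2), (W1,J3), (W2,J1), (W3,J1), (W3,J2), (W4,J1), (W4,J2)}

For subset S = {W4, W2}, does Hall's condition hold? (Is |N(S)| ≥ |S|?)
Yes: |N(S)| = 2, |S| = 2

Subset S = {W4, W2}
Neighbors N(S) = {J1, J2}

|N(S)| = 2, |S| = 2
Hall's condition: |N(S)| ≥ |S| is satisfied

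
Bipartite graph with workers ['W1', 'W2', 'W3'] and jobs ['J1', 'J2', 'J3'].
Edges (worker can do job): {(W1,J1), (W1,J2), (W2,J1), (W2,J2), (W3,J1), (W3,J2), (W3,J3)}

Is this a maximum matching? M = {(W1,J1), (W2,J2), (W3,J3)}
Yes, size 3 is maximum

Proposed matching has size 3.
Maximum matching size for this graph: 3.

This is a maximum matching.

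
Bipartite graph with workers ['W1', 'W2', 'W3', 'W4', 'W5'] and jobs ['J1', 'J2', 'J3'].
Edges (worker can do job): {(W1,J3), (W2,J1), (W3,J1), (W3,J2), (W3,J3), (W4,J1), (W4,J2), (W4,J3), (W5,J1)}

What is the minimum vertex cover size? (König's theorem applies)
Minimum vertex cover size = 3

By König's theorem: in bipartite graphs,
min vertex cover = max matching = 3

Maximum matching has size 3, so minimum vertex cover also has size 3.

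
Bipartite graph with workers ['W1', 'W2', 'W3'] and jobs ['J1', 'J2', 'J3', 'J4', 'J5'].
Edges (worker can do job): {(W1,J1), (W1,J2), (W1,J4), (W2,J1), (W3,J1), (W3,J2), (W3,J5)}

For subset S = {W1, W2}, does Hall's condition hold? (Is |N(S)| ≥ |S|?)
Yes: |N(S)| = 3, |S| = 2

Subset S = {W1, W2}
Neighbors N(S) = {J1, J2, J4}

|N(S)| = 3, |S| = 2
Hall's condition: |N(S)| ≥ |S| is satisfied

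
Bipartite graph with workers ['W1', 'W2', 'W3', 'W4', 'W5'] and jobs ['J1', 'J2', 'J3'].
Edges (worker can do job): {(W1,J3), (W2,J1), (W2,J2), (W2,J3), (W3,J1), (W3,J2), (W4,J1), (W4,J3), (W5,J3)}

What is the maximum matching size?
Maximum matching size = 3

Maximum matching: {(W2,J2), (W3,J1), (W5,J3)}
Size: 3

This assigns 3 workers to 3 distinct jobs.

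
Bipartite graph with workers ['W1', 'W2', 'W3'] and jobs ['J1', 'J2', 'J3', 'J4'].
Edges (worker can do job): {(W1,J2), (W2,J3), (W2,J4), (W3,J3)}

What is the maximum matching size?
Maximum matching size = 3

Maximum matching: {(W1,J2), (W2,J4), (W3,J3)}
Size: 3

This assigns 3 workers to 3 distinct jobs.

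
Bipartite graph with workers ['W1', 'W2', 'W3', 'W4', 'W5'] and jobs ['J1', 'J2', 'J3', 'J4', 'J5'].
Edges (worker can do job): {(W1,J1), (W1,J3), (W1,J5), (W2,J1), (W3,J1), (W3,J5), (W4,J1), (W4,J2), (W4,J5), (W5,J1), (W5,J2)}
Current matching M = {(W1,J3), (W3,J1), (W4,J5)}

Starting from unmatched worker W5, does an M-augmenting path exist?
Yes: W5 → J1 → W3 → J5 → W4 → J2

An M-augmenting path alternates non-matching / matching edges, starting and ending at unmatched vertices.
Path: W5 → J1 → W3 → J5 → W4 → J2
(J2 is unmatched in M, so the path is augmenting.)
Flipping edges along this path would increase |M| from 3 to 4.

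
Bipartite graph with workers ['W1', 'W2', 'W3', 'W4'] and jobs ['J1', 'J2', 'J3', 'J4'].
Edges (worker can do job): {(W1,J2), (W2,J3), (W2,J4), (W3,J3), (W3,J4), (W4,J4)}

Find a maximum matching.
Matching: {(W1,J2), (W3,J3), (W4,J4)}

Maximum matching (size 3):
  W1 → J2
  W3 → J3
  W4 → J4

Each worker is assigned to at most one job, and each job to at most one worker.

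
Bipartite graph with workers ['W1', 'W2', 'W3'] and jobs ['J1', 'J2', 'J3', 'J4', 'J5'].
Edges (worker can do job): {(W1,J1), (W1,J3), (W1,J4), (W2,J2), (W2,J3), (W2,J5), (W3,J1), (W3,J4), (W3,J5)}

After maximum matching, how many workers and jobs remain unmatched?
Unmatched: 0 workers, 2 jobs

Maximum matching size: 3
Workers: 3 total, 3 matched, 0 unmatched
Jobs: 5 total, 3 matched, 2 unmatched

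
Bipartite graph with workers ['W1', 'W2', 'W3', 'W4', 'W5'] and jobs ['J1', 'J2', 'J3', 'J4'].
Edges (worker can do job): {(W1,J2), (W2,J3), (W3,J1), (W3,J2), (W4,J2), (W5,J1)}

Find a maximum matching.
Matching: {(W2,J3), (W3,J2), (W5,J1)}

Maximum matching (size 3):
  W2 → J3
  W3 → J2
  W5 → J1

Each worker is assigned to at most one job, and each job to at most one worker.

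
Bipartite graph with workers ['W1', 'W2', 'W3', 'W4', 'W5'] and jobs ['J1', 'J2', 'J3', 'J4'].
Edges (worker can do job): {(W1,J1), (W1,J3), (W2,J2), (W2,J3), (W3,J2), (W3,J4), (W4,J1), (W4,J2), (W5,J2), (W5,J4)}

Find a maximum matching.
Matching: {(W1,J3), (W3,J4), (W4,J1), (W5,J2)}

Maximum matching (size 4):
  W1 → J3
  W3 → J4
  W4 → J1
  W5 → J2

Each worker is assigned to at most one job, and each job to at most one worker.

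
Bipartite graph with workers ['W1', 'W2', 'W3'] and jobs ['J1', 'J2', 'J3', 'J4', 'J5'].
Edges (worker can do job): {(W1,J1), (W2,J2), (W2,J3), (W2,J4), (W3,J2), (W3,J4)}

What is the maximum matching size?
Maximum matching size = 3

Maximum matching: {(W1,J1), (W2,J2), (W3,J4)}
Size: 3

This assigns 3 workers to 3 distinct jobs.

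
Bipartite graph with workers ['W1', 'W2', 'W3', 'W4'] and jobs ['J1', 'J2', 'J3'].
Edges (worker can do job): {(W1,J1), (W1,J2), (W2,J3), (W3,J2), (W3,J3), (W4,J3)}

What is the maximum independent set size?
Maximum independent set = 4

By König's theorem:
- Min vertex cover = Max matching = 3
- Max independent set = Total vertices - Min vertex cover
- Max independent set = 7 - 3 = 4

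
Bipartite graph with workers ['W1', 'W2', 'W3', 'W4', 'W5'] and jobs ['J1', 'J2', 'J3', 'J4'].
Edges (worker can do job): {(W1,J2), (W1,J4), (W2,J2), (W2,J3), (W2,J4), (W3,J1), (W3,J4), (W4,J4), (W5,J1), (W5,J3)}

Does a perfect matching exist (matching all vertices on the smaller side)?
Yes, perfect matching exists (size 4)

Perfect matching: {(W1,J2), (W3,J1), (W4,J4), (W5,J3)}
All 4 vertices on the smaller side are matched.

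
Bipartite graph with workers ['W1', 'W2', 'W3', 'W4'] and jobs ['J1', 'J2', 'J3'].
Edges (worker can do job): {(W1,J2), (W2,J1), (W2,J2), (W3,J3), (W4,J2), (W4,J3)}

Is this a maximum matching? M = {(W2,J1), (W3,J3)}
No, size 2 is not maximum

Proposed matching has size 2.
Maximum matching size for this graph: 3.

This is NOT maximum - can be improved to size 3.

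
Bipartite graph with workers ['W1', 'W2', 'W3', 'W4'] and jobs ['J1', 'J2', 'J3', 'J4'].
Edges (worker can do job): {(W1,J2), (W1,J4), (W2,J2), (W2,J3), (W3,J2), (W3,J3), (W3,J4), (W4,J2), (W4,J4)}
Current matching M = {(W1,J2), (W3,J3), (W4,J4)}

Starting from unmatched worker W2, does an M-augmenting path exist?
No augmenting path from W2

Alternating search from W2 reaches jobs: {J2, J3, J4}.
Every reachable job is already matched in M, and following those matched edges back to workers exposes no further unvisited jobs.
No M-augmenting path from W2 exists.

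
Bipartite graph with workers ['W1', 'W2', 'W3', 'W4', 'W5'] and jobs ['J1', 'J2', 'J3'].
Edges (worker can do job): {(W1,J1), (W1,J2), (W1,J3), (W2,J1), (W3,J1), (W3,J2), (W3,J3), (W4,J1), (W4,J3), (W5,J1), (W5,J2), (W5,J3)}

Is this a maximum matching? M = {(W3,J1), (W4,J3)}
No, size 2 is not maximum

Proposed matching has size 2.
Maximum matching size for this graph: 3.

This is NOT maximum - can be improved to size 3.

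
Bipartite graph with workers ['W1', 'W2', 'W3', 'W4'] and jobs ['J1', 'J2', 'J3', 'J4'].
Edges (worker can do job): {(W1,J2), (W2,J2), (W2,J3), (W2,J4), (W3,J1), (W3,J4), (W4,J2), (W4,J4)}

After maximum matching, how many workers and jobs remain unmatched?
Unmatched: 0 workers, 0 jobs

Maximum matching size: 4
Workers: 4 total, 4 matched, 0 unmatched
Jobs: 4 total, 4 matched, 0 unmatched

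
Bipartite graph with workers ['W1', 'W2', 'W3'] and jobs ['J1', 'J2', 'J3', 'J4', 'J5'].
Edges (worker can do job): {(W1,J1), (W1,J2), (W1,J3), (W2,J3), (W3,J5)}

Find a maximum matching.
Matching: {(W1,J2), (W2,J3), (W3,J5)}

Maximum matching (size 3):
  W1 → J2
  W2 → J3
  W3 → J5

Each worker is assigned to at most one job, and each job to at most one worker.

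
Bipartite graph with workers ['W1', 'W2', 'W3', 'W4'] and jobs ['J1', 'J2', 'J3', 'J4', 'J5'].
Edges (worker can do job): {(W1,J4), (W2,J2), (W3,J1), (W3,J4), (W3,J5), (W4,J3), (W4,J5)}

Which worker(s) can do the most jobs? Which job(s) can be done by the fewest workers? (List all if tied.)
Most versatile: W3 (3 jobs); Least covered: J1, J2, J3 (1 workers)

Worker degrees (jobs they can do): W1:1, W2:1, W3:3, W4:2
Job degrees (workers who can do it): J1:1, J2:1, J3:1, J4:2, J5:2

Maximum worker degree is 3, achieved by: W3
Minimum job degree is 1, achieved by: J1, J2, J3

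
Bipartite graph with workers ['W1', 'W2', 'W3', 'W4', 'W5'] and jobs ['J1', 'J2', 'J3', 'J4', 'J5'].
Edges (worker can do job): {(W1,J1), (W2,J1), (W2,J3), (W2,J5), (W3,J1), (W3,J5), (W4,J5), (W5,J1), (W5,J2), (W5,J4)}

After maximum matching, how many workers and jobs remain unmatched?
Unmatched: 1 workers, 1 jobs

Maximum matching size: 4
Workers: 5 total, 4 matched, 1 unmatched
Jobs: 5 total, 4 matched, 1 unmatched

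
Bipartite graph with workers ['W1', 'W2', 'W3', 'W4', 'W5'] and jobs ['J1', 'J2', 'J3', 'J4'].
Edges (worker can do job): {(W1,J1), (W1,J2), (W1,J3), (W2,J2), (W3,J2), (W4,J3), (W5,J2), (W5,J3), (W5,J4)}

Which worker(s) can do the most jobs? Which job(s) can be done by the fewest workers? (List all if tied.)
Most versatile: W1, W5 (3 jobs); Least covered: J1, J4 (1 workers)

Worker degrees (jobs they can do): W1:3, W2:1, W3:1, W4:1, W5:3
Job degrees (workers who can do it): J1:1, J2:4, J3:3, J4:1

Maximum worker degree is 3, achieved by: W1, W5
Minimum job degree is 1, achieved by: J1, J4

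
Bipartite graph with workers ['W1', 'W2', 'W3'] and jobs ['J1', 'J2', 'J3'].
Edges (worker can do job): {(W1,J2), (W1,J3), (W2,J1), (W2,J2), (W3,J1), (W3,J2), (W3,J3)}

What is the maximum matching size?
Maximum matching size = 3

Maximum matching: {(W1,J2), (W2,J1), (W3,J3)}
Size: 3

This assigns 3 workers to 3 distinct jobs.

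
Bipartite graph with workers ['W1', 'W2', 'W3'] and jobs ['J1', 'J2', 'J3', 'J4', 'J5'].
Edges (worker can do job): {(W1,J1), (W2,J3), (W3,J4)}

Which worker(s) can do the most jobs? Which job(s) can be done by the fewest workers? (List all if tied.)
Most versatile: W1, W2, W3 (1 jobs); Least covered: J2, J5 (0 workers)

Worker degrees (jobs they can do): W1:1, W2:1, W3:1
Job degrees (workers who can do it): J1:1, J2:0, J3:1, J4:1, J5:0

Maximum worker degree is 1, achieved by: W1, W2, W3
Minimum job degree is 0, achieved by: J2, J5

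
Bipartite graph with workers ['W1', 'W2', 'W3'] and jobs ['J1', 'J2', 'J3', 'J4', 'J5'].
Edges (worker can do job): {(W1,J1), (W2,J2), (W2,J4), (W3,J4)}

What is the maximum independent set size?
Maximum independent set = 5

By König's theorem:
- Min vertex cover = Max matching = 3
- Max independent set = Total vertices - Min vertex cover
- Max independent set = 8 - 3 = 5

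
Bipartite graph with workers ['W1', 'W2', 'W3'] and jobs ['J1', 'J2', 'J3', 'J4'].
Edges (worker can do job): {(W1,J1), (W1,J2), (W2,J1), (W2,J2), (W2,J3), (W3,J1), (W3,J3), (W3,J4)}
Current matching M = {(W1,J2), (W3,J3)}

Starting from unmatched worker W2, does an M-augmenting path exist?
Yes: W2 → J1

An M-augmenting path alternates non-matching / matching edges, starting and ending at unmatched vertices.
Path: W2 → J1
(J1 is unmatched in M, so the path is augmenting.)
Flipping edges along this path would increase |M| from 2 to 3.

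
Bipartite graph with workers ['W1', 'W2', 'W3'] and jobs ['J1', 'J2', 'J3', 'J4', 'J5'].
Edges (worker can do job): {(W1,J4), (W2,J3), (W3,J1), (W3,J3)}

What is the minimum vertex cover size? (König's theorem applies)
Minimum vertex cover size = 3

By König's theorem: in bipartite graphs,
min vertex cover = max matching = 3

Maximum matching has size 3, so minimum vertex cover also has size 3.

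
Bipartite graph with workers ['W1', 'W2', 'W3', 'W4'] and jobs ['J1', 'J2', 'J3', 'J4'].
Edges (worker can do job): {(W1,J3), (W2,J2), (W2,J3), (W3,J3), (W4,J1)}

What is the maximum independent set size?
Maximum independent set = 5

By König's theorem:
- Min vertex cover = Max matching = 3
- Max independent set = Total vertices - Min vertex cover
- Max independent set = 8 - 3 = 5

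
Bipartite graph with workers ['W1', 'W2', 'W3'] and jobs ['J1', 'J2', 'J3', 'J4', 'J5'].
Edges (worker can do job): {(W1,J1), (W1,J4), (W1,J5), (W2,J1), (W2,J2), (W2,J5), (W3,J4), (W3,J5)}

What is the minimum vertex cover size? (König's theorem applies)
Minimum vertex cover size = 3

By König's theorem: in bipartite graphs,
min vertex cover = max matching = 3

Maximum matching has size 3, so minimum vertex cover also has size 3.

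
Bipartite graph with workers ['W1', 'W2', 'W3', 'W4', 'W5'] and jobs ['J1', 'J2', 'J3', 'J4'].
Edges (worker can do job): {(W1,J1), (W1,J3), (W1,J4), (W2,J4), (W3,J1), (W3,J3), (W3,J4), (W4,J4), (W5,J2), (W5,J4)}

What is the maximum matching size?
Maximum matching size = 4

Maximum matching: {(W1,J1), (W3,J3), (W4,J4), (W5,J2)}
Size: 4

This assigns 4 workers to 4 distinct jobs.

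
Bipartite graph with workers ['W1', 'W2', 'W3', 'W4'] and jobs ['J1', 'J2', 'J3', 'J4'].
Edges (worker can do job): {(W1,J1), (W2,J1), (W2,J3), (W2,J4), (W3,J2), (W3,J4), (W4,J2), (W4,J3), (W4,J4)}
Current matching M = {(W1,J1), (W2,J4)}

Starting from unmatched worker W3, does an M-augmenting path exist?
Yes: W3 → J2

An M-augmenting path alternates non-matching / matching edges, starting and ending at unmatched vertices.
Path: W3 → J2
(J2 is unmatched in M, so the path is augmenting.)
Flipping edges along this path would increase |M| from 2 to 3.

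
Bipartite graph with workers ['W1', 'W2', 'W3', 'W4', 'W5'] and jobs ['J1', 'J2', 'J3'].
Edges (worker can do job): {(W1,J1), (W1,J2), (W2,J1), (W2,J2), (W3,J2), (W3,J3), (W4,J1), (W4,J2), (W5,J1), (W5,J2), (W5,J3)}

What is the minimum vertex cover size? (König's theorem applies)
Minimum vertex cover size = 3

By König's theorem: in bipartite graphs,
min vertex cover = max matching = 3

Maximum matching has size 3, so minimum vertex cover also has size 3.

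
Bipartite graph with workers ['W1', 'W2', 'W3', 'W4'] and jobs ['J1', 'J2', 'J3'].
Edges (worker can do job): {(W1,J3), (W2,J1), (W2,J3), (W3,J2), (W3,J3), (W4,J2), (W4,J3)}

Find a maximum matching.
Matching: {(W2,J1), (W3,J3), (W4,J2)}

Maximum matching (size 3):
  W2 → J1
  W3 → J3
  W4 → J2

Each worker is assigned to at most one job, and each job to at most one worker.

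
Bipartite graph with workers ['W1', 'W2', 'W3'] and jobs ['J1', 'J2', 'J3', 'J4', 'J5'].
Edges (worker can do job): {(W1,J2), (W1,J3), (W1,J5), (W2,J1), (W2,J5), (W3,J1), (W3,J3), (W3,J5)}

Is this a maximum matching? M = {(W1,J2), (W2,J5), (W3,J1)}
Yes, size 3 is maximum

Proposed matching has size 3.
Maximum matching size for this graph: 3.

This is a maximum matching.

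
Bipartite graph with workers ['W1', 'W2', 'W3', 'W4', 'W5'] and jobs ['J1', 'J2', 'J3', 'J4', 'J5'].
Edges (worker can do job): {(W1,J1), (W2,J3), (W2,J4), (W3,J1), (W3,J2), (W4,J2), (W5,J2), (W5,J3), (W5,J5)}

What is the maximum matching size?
Maximum matching size = 4

Maximum matching: {(W2,J4), (W3,J1), (W4,J2), (W5,J3)}
Size: 4

This assigns 4 workers to 4 distinct jobs.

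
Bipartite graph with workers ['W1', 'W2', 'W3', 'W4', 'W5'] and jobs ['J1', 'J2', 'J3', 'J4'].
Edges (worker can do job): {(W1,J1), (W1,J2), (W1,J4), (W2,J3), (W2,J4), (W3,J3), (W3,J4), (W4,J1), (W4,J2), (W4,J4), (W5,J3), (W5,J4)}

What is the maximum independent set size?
Maximum independent set = 5

By König's theorem:
- Min vertex cover = Max matching = 4
- Max independent set = Total vertices - Min vertex cover
- Max independent set = 9 - 4 = 5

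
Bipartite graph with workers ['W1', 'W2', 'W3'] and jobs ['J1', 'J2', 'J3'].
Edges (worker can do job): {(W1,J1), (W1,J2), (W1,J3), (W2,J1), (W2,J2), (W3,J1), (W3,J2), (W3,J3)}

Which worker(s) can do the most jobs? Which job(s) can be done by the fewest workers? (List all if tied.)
Most versatile: W1, W3 (3 jobs); Least covered: J3 (2 workers)

Worker degrees (jobs they can do): W1:3, W2:2, W3:3
Job degrees (workers who can do it): J1:3, J2:3, J3:2

Maximum worker degree is 3, achieved by: W1, W3
Minimum job degree is 2, achieved by: J3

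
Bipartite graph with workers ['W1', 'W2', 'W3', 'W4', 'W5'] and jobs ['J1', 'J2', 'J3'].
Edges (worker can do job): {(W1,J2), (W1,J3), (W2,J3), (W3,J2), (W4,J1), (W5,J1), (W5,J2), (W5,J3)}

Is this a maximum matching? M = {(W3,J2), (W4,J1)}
No, size 2 is not maximum

Proposed matching has size 2.
Maximum matching size for this graph: 3.

This is NOT maximum - can be improved to size 3.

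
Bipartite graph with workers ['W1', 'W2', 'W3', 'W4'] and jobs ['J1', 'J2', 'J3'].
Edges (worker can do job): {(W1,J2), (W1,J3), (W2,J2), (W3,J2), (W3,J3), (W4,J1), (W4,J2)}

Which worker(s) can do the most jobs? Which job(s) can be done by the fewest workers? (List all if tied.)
Most versatile: W1, W3, W4 (2 jobs); Least covered: J1 (1 workers)

Worker degrees (jobs they can do): W1:2, W2:1, W3:2, W4:2
Job degrees (workers who can do it): J1:1, J2:4, J3:2

Maximum worker degree is 2, achieved by: W1, W3, W4
Minimum job degree is 1, achieved by: J1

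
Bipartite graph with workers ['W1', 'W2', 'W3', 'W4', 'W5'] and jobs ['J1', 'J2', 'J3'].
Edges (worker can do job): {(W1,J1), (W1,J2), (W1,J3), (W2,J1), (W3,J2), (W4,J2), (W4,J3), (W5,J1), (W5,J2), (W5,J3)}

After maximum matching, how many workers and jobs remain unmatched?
Unmatched: 2 workers, 0 jobs

Maximum matching size: 3
Workers: 5 total, 3 matched, 2 unmatched
Jobs: 3 total, 3 matched, 0 unmatched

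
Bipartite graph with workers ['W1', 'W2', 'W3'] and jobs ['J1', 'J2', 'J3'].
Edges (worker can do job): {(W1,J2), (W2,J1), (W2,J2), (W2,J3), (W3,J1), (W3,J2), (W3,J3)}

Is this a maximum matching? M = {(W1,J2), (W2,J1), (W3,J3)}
Yes, size 3 is maximum

Proposed matching has size 3.
Maximum matching size for this graph: 3.

This is a maximum matching.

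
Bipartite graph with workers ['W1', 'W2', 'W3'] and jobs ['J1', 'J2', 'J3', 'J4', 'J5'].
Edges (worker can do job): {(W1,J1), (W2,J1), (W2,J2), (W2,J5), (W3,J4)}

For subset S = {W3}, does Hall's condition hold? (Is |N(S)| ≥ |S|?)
Yes: |N(S)| = 1, |S| = 1

Subset S = {W3}
Neighbors N(S) = {J4}

|N(S)| = 1, |S| = 1
Hall's condition: |N(S)| ≥ |S| is satisfied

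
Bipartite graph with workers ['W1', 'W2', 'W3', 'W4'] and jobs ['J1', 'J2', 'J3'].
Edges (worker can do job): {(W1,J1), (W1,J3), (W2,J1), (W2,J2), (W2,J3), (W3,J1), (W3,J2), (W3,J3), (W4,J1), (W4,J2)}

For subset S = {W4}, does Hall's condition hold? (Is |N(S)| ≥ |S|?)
Yes: |N(S)| = 2, |S| = 1

Subset S = {W4}
Neighbors N(S) = {J1, J2}

|N(S)| = 2, |S| = 1
Hall's condition: |N(S)| ≥ |S| is satisfied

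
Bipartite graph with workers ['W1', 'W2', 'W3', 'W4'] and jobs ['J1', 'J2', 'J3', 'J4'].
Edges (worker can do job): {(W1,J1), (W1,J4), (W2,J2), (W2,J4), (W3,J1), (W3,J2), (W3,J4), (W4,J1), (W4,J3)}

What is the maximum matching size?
Maximum matching size = 4

Maximum matching: {(W1,J1), (W2,J4), (W3,J2), (W4,J3)}
Size: 4

This assigns 4 workers to 4 distinct jobs.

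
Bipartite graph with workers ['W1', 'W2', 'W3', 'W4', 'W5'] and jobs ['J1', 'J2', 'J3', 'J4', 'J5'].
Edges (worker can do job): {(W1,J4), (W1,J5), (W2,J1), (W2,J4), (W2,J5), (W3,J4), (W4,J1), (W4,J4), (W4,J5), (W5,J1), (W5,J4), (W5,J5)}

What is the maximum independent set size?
Maximum independent set = 7

By König's theorem:
- Min vertex cover = Max matching = 3
- Max independent set = Total vertices - Min vertex cover
- Max independent set = 10 - 3 = 7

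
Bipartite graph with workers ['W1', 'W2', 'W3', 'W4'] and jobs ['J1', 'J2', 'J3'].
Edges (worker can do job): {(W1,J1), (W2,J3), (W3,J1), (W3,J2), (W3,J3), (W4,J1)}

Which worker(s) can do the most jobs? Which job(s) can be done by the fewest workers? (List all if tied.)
Most versatile: W3 (3 jobs); Least covered: J2 (1 workers)

Worker degrees (jobs they can do): W1:1, W2:1, W3:3, W4:1
Job degrees (workers who can do it): J1:3, J2:1, J3:2

Maximum worker degree is 3, achieved by: W3
Minimum job degree is 1, achieved by: J2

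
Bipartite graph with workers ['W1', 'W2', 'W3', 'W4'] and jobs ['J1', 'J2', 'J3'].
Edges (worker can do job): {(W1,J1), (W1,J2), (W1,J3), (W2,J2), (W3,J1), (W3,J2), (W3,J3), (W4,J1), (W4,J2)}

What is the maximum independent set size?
Maximum independent set = 4

By König's theorem:
- Min vertex cover = Max matching = 3
- Max independent set = Total vertices - Min vertex cover
- Max independent set = 7 - 3 = 4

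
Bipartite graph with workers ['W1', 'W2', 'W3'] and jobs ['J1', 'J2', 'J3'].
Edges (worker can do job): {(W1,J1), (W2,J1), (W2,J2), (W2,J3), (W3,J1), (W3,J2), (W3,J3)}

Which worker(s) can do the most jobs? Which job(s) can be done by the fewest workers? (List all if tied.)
Most versatile: W2, W3 (3 jobs); Least covered: J2, J3 (2 workers)

Worker degrees (jobs they can do): W1:1, W2:3, W3:3
Job degrees (workers who can do it): J1:3, J2:2, J3:2

Maximum worker degree is 3, achieved by: W2, W3
Minimum job degree is 2, achieved by: J2, J3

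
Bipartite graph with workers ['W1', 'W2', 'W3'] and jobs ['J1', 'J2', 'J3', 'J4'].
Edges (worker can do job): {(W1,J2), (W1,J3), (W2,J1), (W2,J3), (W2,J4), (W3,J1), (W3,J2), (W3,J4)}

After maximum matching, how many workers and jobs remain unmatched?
Unmatched: 0 workers, 1 jobs

Maximum matching size: 3
Workers: 3 total, 3 matched, 0 unmatched
Jobs: 4 total, 3 matched, 1 unmatched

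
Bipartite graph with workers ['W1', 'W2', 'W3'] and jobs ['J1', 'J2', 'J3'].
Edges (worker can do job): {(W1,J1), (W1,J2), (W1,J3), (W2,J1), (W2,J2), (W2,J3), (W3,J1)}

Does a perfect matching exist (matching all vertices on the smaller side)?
Yes, perfect matching exists (size 3)

Perfect matching: {(W1,J3), (W2,J2), (W3,J1)}
All 3 vertices on the smaller side are matched.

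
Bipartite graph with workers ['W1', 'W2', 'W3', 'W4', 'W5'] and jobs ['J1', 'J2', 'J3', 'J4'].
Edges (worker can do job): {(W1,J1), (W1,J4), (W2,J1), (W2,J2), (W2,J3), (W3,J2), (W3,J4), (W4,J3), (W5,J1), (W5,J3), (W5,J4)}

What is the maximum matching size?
Maximum matching size = 4

Maximum matching: {(W1,J1), (W2,J2), (W3,J4), (W5,J3)}
Size: 4

This assigns 4 workers to 4 distinct jobs.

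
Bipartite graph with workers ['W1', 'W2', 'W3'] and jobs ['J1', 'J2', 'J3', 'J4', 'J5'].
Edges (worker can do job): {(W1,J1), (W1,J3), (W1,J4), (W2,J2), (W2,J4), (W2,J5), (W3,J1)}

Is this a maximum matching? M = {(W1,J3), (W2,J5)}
No, size 2 is not maximum

Proposed matching has size 2.
Maximum matching size for this graph: 3.

This is NOT maximum - can be improved to size 3.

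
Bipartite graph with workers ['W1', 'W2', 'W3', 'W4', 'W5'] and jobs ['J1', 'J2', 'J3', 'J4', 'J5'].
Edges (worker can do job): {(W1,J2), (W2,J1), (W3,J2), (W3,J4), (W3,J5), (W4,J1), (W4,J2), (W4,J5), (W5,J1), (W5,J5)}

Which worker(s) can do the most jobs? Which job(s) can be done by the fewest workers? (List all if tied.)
Most versatile: W3, W4 (3 jobs); Least covered: J3 (0 workers)

Worker degrees (jobs they can do): W1:1, W2:1, W3:3, W4:3, W5:2
Job degrees (workers who can do it): J1:3, J2:3, J3:0, J4:1, J5:3

Maximum worker degree is 3, achieved by: W3, W4
Minimum job degree is 0, achieved by: J3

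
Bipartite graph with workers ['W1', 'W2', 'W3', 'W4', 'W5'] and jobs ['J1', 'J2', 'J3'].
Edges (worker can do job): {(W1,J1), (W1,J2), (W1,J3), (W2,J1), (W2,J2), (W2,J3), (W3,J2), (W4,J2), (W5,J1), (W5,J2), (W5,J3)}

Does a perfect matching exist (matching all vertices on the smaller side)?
Yes, perfect matching exists (size 3)

Perfect matching: {(W1,J3), (W3,J2), (W5,J1)}
All 3 vertices on the smaller side are matched.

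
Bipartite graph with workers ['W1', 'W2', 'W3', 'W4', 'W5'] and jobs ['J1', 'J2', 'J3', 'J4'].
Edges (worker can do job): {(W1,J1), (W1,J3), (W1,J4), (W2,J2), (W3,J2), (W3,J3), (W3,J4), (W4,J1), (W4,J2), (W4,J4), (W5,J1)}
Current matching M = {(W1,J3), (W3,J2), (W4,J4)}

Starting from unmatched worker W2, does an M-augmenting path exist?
Yes: W2 → J2 → W3 → J3 → W1 → J4 → W4 → J1

An M-augmenting path alternates non-matching / matching edges, starting and ending at unmatched vertices.
Path: W2 → J2 → W3 → J3 → W1 → J4 → W4 → J1
(J1 is unmatched in M, so the path is augmenting.)
Flipping edges along this path would increase |M| from 3 to 4.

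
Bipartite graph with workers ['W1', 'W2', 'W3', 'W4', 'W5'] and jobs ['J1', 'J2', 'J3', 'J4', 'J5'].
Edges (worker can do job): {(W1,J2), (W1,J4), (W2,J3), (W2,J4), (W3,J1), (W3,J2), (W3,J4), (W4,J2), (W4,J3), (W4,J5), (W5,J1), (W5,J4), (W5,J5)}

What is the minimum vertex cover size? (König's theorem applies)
Minimum vertex cover size = 5

By König's theorem: in bipartite graphs,
min vertex cover = max matching = 5

Maximum matching has size 5, so minimum vertex cover also has size 5.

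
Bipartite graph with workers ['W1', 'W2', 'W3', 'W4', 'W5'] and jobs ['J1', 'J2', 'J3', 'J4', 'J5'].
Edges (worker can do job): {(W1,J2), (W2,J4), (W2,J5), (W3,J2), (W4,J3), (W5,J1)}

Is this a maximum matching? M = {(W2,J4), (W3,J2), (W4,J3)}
No, size 3 is not maximum

Proposed matching has size 3.
Maximum matching size for this graph: 4.

This is NOT maximum - can be improved to size 4.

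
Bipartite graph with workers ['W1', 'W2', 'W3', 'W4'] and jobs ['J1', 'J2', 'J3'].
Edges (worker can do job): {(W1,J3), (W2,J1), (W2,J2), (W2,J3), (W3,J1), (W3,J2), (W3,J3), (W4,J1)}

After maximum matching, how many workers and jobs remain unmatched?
Unmatched: 1 workers, 0 jobs

Maximum matching size: 3
Workers: 4 total, 3 matched, 1 unmatched
Jobs: 3 total, 3 matched, 0 unmatched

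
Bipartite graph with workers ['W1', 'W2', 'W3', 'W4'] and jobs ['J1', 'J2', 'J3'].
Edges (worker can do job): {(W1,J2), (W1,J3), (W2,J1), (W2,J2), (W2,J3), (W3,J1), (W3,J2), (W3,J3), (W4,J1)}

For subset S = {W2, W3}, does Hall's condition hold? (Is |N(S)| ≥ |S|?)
Yes: |N(S)| = 3, |S| = 2

Subset S = {W2, W3}
Neighbors N(S) = {J1, J2, J3}

|N(S)| = 3, |S| = 2
Hall's condition: |N(S)| ≥ |S| is satisfied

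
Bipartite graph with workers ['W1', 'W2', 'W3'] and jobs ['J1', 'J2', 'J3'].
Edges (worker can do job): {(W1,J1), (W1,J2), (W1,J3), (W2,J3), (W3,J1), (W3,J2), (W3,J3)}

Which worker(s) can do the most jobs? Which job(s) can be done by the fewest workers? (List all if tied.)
Most versatile: W1, W3 (3 jobs); Least covered: J1, J2 (2 workers)

Worker degrees (jobs they can do): W1:3, W2:1, W3:3
Job degrees (workers who can do it): J1:2, J2:2, J3:3

Maximum worker degree is 3, achieved by: W1, W3
Minimum job degree is 2, achieved by: J1, J2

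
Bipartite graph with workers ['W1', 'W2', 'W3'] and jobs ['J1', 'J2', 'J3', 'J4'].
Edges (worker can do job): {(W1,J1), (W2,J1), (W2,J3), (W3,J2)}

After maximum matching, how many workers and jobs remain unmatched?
Unmatched: 0 workers, 1 jobs

Maximum matching size: 3
Workers: 3 total, 3 matched, 0 unmatched
Jobs: 4 total, 3 matched, 1 unmatched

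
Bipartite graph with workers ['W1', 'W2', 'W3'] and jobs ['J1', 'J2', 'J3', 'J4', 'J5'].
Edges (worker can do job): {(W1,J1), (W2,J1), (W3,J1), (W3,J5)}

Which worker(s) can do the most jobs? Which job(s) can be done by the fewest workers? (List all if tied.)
Most versatile: W3 (2 jobs); Least covered: J2, J3, J4 (0 workers)

Worker degrees (jobs they can do): W1:1, W2:1, W3:2
Job degrees (workers who can do it): J1:3, J2:0, J3:0, J4:0, J5:1

Maximum worker degree is 2, achieved by: W3
Minimum job degree is 0, achieved by: J2, J3, J4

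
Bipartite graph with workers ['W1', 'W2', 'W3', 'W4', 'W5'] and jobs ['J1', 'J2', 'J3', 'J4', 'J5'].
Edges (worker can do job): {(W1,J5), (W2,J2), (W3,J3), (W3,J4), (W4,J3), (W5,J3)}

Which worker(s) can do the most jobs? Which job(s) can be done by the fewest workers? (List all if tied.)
Most versatile: W3 (2 jobs); Least covered: J1 (0 workers)

Worker degrees (jobs they can do): W1:1, W2:1, W3:2, W4:1, W5:1
Job degrees (workers who can do it): J1:0, J2:1, J3:3, J4:1, J5:1

Maximum worker degree is 2, achieved by: W3
Minimum job degree is 0, achieved by: J1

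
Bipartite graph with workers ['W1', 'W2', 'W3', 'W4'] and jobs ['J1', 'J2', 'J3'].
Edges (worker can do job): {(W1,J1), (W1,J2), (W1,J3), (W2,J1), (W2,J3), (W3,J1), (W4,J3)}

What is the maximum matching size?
Maximum matching size = 3

Maximum matching: {(W1,J2), (W3,J1), (W4,J3)}
Size: 3

This assigns 3 workers to 3 distinct jobs.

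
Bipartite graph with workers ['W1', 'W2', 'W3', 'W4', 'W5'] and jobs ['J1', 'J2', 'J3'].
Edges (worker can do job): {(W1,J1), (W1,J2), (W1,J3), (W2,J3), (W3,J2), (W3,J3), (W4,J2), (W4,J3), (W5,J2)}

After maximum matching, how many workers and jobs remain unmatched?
Unmatched: 2 workers, 0 jobs

Maximum matching size: 3
Workers: 5 total, 3 matched, 2 unmatched
Jobs: 3 total, 3 matched, 0 unmatched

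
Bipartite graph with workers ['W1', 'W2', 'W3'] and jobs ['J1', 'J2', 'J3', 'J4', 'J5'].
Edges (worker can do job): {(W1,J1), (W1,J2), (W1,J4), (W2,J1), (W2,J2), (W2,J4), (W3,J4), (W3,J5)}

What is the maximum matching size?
Maximum matching size = 3

Maximum matching: {(W1,J1), (W2,J2), (W3,J5)}
Size: 3

This assigns 3 workers to 3 distinct jobs.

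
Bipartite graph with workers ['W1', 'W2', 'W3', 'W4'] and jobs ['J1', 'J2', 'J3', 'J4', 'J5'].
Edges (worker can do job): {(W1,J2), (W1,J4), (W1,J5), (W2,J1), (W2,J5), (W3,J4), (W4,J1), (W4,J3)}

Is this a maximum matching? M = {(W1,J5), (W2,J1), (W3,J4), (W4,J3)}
Yes, size 4 is maximum

Proposed matching has size 4.
Maximum matching size for this graph: 4.

This is a maximum matching.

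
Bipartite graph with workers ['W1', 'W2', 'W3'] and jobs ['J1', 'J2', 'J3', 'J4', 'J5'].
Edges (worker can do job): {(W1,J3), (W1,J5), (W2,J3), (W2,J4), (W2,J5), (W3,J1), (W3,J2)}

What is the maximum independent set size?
Maximum independent set = 5

By König's theorem:
- Min vertex cover = Max matching = 3
- Max independent set = Total vertices - Min vertex cover
- Max independent set = 8 - 3 = 5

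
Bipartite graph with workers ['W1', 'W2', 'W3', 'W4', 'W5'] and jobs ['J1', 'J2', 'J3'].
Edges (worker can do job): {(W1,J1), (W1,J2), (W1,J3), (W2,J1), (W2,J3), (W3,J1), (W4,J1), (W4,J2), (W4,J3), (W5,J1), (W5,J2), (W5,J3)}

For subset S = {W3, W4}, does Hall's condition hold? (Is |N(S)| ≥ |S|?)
Yes: |N(S)| = 3, |S| = 2

Subset S = {W3, W4}
Neighbors N(S) = {J1, J2, J3}

|N(S)| = 3, |S| = 2
Hall's condition: |N(S)| ≥ |S| is satisfied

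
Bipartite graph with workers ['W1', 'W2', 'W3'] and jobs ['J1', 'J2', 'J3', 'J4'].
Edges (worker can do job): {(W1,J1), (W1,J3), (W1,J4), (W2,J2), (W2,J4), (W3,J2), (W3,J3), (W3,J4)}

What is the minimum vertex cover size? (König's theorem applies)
Minimum vertex cover size = 3

By König's theorem: in bipartite graphs,
min vertex cover = max matching = 3

Maximum matching has size 3, so minimum vertex cover also has size 3.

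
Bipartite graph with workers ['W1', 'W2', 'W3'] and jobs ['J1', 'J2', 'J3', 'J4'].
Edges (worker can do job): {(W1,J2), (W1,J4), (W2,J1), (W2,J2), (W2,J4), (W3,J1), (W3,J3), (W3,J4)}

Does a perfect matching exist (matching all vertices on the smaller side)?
Yes, perfect matching exists (size 3)

Perfect matching: {(W1,J2), (W2,J1), (W3,J4)}
All 3 vertices on the smaller side are matched.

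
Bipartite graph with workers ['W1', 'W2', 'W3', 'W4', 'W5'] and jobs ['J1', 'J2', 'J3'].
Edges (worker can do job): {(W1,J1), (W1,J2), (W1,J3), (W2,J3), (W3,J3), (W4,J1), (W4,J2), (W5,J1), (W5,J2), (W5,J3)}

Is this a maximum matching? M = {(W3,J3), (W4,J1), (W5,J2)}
Yes, size 3 is maximum

Proposed matching has size 3.
Maximum matching size for this graph: 3.

This is a maximum matching.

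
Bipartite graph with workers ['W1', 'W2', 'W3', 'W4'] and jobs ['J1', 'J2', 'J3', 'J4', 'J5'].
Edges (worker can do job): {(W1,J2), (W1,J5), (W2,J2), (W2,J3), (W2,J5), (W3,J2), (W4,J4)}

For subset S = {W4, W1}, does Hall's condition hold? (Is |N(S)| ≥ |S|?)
Yes: |N(S)| = 3, |S| = 2

Subset S = {W4, W1}
Neighbors N(S) = {J2, J4, J5}

|N(S)| = 3, |S| = 2
Hall's condition: |N(S)| ≥ |S| is satisfied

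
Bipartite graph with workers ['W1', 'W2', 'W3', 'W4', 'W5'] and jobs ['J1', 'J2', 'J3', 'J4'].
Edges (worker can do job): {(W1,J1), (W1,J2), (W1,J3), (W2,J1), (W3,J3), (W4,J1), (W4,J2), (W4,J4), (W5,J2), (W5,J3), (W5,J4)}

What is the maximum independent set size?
Maximum independent set = 5

By König's theorem:
- Min vertex cover = Max matching = 4
- Max independent set = Total vertices - Min vertex cover
- Max independent set = 9 - 4 = 5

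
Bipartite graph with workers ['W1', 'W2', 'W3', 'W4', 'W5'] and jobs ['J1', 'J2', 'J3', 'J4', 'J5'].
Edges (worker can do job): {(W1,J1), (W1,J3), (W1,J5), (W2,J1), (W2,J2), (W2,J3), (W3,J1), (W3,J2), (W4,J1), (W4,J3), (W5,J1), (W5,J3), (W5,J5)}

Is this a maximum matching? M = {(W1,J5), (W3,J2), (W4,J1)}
No, size 3 is not maximum

Proposed matching has size 3.
Maximum matching size for this graph: 4.

This is NOT maximum - can be improved to size 4.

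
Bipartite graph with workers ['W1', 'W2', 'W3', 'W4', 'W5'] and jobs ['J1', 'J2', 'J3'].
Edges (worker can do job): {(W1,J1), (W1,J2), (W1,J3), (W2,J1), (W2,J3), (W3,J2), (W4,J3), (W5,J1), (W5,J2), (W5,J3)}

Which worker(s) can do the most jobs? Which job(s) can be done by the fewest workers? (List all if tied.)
Most versatile: W1, W5 (3 jobs); Least covered: J1, J2 (3 workers)

Worker degrees (jobs they can do): W1:3, W2:2, W3:1, W4:1, W5:3
Job degrees (workers who can do it): J1:3, J2:3, J3:4

Maximum worker degree is 3, achieved by: W1, W5
Minimum job degree is 3, achieved by: J1, J2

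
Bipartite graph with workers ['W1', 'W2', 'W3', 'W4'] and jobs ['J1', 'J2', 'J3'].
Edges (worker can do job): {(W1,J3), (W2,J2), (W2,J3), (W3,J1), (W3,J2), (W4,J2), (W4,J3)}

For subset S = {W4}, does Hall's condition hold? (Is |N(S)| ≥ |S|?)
Yes: |N(S)| = 2, |S| = 1

Subset S = {W4}
Neighbors N(S) = {J2, J3}

|N(S)| = 2, |S| = 1
Hall's condition: |N(S)| ≥ |S| is satisfied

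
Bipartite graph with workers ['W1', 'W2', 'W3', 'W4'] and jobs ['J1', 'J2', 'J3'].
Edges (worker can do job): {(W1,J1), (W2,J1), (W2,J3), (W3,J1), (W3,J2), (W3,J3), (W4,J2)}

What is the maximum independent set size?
Maximum independent set = 4

By König's theorem:
- Min vertex cover = Max matching = 3
- Max independent set = Total vertices - Min vertex cover
- Max independent set = 7 - 3 = 4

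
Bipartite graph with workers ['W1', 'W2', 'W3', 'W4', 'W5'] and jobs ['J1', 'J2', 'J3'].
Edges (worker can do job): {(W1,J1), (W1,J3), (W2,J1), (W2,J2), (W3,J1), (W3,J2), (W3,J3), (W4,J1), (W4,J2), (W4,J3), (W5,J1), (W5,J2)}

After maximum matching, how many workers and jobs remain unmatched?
Unmatched: 2 workers, 0 jobs

Maximum matching size: 3
Workers: 5 total, 3 matched, 2 unmatched
Jobs: 3 total, 3 matched, 0 unmatched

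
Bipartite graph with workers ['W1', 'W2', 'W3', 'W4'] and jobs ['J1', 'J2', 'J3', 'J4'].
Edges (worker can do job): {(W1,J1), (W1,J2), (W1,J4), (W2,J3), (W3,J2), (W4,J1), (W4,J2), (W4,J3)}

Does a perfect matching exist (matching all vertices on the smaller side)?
Yes, perfect matching exists (size 4)

Perfect matching: {(W1,J4), (W2,J3), (W3,J2), (W4,J1)}
All 4 vertices on the smaller side are matched.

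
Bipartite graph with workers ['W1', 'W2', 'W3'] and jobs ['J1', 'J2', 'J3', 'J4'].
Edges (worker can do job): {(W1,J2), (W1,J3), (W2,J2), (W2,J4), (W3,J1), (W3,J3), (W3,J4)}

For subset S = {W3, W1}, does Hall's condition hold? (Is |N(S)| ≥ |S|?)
Yes: |N(S)| = 4, |S| = 2

Subset S = {W3, W1}
Neighbors N(S) = {J1, J2, J3, J4}

|N(S)| = 4, |S| = 2
Hall's condition: |N(S)| ≥ |S| is satisfied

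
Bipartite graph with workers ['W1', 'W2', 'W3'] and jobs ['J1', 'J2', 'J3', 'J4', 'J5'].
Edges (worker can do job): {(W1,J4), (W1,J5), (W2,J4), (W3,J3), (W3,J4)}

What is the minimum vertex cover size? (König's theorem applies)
Minimum vertex cover size = 3

By König's theorem: in bipartite graphs,
min vertex cover = max matching = 3

Maximum matching has size 3, so minimum vertex cover also has size 3.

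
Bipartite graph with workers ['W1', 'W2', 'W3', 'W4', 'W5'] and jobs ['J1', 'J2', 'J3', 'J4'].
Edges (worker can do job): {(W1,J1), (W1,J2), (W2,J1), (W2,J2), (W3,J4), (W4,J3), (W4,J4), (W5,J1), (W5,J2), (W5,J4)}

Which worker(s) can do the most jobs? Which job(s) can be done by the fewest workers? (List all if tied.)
Most versatile: W5 (3 jobs); Least covered: J3 (1 workers)

Worker degrees (jobs they can do): W1:2, W2:2, W3:1, W4:2, W5:3
Job degrees (workers who can do it): J1:3, J2:3, J3:1, J4:3

Maximum worker degree is 3, achieved by: W5
Minimum job degree is 1, achieved by: J3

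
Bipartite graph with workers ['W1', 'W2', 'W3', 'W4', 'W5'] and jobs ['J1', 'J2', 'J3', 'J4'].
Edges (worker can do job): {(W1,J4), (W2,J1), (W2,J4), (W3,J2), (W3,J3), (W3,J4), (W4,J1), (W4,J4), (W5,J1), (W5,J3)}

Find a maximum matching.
Matching: {(W2,J1), (W3,J2), (W4,J4), (W5,J3)}

Maximum matching (size 4):
  W2 → J1
  W3 → J2
  W4 → J4
  W5 → J3

Each worker is assigned to at most one job, and each job to at most one worker.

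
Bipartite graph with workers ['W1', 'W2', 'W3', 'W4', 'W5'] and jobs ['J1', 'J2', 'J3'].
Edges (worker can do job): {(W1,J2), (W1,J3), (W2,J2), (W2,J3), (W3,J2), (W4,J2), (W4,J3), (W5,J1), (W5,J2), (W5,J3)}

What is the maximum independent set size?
Maximum independent set = 5

By König's theorem:
- Min vertex cover = Max matching = 3
- Max independent set = Total vertices - Min vertex cover
- Max independent set = 8 - 3 = 5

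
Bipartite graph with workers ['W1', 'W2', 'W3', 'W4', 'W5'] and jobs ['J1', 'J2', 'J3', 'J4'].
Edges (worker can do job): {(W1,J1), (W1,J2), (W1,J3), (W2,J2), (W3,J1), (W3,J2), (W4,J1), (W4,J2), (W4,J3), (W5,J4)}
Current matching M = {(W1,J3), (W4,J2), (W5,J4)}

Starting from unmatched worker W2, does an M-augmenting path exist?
Yes: W2 → J2 → W4 → J3 → W1 → J1

An M-augmenting path alternates non-matching / matching edges, starting and ending at unmatched vertices.
Path: W2 → J2 → W4 → J3 → W1 → J1
(J1 is unmatched in M, so the path is augmenting.)
Flipping edges along this path would increase |M| from 3 to 4.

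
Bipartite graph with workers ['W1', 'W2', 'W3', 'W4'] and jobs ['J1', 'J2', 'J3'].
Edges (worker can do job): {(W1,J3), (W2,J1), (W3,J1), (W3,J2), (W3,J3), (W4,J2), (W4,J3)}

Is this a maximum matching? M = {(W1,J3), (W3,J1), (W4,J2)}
Yes, size 3 is maximum

Proposed matching has size 3.
Maximum matching size for this graph: 3.

This is a maximum matching.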